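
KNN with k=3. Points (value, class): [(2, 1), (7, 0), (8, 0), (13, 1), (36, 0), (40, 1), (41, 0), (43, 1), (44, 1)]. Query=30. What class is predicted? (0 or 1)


Distances from query 30:
Point 36 (class 0): distance = 6
Point 40 (class 1): distance = 10
Point 41 (class 0): distance = 11
K=3 nearest neighbors: classes = [0, 1, 0]
Votes for class 1: 1 / 3
Majority vote => class 0

0


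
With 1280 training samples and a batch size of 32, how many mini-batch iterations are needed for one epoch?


Iterations per epoch = dataset_size / batch_size
= 1280 / 32
= 40

40


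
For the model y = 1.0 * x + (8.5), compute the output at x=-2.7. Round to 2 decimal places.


y = 1.0 * -2.7 + (8.5)
= -2.7 + (8.5)
= 5.80

5.80


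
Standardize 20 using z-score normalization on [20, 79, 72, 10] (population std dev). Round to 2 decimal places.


Mean = (20 + 79 + 72 + 10) / 4 = 45.25
Variance = sum((x_i - mean)^2) / n = 933.6875
Std = sqrt(933.6875) = 30.5563
Z = (x - mean) / std
= (20 - 45.25) / 30.5563
= -25.25 / 30.5563
= -0.83

-0.83


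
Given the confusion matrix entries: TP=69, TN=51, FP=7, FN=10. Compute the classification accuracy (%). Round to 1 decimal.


Accuracy = (TP + TN) / (TP + TN + FP + FN) * 100
= (69 + 51) / (69 + 51 + 7 + 10)
= 120 / 137
= 0.8759
= 87.6%

87.6


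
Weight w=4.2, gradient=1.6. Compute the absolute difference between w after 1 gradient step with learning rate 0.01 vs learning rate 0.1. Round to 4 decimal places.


With lr=0.01: w_new = 4.2 - 0.01 * 1.6 = 4.184
With lr=0.1: w_new = 4.2 - 0.1 * 1.6 = 4.04
Absolute difference = |4.184 - 4.04|
= 0.1440

0.1440


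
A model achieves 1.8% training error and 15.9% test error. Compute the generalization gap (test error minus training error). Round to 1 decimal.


Generalization gap = test_error - train_error
= 15.9 - 1.8
= 14.1%
A large gap suggests overfitting.

14.1


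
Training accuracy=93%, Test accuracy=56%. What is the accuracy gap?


Gap = train_accuracy - test_accuracy
= 93 - 56
= 37%
This large gap strongly indicates overfitting.

37


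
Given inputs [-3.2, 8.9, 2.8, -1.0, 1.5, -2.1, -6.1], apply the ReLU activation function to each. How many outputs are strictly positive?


ReLU(x) = max(0, x) for each element:
ReLU(-3.2) = 0
ReLU(8.9) = 8.9
ReLU(2.8) = 2.8
ReLU(-1.0) = 0
ReLU(1.5) = 1.5
ReLU(-2.1) = 0
ReLU(-6.1) = 0
Active neurons (>0): 3

3


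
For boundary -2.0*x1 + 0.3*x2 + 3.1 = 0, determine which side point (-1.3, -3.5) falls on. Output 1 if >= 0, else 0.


Compute -2.0 * -1.3 + 0.3 * -3.5 + 3.1
= 2.6 + -1.05 + 3.1
= 4.65
Since 4.65 >= 0, the point is on the positive side.

1


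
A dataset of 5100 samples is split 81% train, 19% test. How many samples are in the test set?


Train samples = 5100 * 81% = 4131
Test samples = 5100 - 4131
= 969

969


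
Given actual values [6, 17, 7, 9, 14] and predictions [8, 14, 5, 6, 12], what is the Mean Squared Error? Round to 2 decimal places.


Differences: [-2, 3, 2, 3, 2]
Squared errors: [4, 9, 4, 9, 4]
Sum of squared errors = 30
MSE = 30 / 5 = 6.00

6.00


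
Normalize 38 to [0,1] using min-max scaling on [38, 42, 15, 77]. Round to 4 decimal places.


Min = 15, Max = 77
Range = 77 - 15 = 62
Scaled = (x - min) / (max - min)
= (38 - 15) / 62
= 23 / 62
= 0.3710

0.3710


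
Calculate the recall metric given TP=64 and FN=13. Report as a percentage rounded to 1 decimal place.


Recall = TP / (TP + FN) * 100
= 64 / (64 + 13)
= 64 / 77
= 0.8312
= 83.1%

83.1


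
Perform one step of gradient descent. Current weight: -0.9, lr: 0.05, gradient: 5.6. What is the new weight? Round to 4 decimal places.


w_new = w_old - lr * gradient
= -0.9 - 0.05 * 5.6
= -0.9 - (0.28)
= -1.1800

-1.1800


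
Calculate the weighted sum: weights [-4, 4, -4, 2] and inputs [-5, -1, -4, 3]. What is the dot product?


Element-wise products:
-4 * -5 = 20
4 * -1 = -4
-4 * -4 = 16
2 * 3 = 6
Sum = 20 + -4 + 16 + 6
= 38

38


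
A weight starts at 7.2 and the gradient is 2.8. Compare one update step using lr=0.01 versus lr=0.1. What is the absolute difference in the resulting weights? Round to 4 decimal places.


With lr=0.01: w_new = 7.2 - 0.01 * 2.8 = 7.172
With lr=0.1: w_new = 7.2 - 0.1 * 2.8 = 6.92
Absolute difference = |7.172 - 6.92|
= 0.2520

0.2520


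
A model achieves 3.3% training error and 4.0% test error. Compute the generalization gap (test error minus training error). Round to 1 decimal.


Generalization gap = test_error - train_error
= 4.0 - 3.3
= 0.7%
A small gap suggests good generalization.

0.7


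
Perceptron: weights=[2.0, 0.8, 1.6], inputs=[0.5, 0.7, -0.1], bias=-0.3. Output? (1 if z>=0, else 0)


z = w . x + b
= 2.0*0.5 + 0.8*0.7 + 1.6*-0.1 + -0.3
= 1.0 + 0.56 + -0.16 + -0.3
= 1.4 + -0.3
= 1.1
Since z = 1.1 >= 0, output = 1

1


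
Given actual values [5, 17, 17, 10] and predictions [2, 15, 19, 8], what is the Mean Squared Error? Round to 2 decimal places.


Differences: [3, 2, -2, 2]
Squared errors: [9, 4, 4, 4]
Sum of squared errors = 21
MSE = 21 / 4 = 5.25

5.25


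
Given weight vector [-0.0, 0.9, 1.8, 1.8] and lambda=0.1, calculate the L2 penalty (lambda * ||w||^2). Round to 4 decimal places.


Squaring each weight:
(-0.0)^2 = 0.0
0.9^2 = 0.81
1.8^2 = 3.24
1.8^2 = 3.24
Sum of squares = 7.29
Penalty = 0.1 * 7.29 = 0.7290

0.7290


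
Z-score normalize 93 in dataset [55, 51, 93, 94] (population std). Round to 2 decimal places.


Mean = (55 + 51 + 93 + 94) / 4 = 73.25
Variance = sum((x_i - mean)^2) / n = 412.1875
Std = sqrt(412.1875) = 20.3024
Z = (x - mean) / std
= (93 - 73.25) / 20.3024
= 19.75 / 20.3024
= 0.97

0.97


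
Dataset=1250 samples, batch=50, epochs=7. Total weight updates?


Iterations per epoch = 1250 / 50 = 25
Total updates = iterations_per_epoch * epochs
= 25 * 7
= 175

175


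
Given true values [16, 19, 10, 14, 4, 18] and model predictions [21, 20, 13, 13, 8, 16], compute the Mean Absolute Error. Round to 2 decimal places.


Absolute errors: [5, 1, 3, 1, 4, 2]
Sum of absolute errors = 16
MAE = 16 / 6 = 2.67

2.67


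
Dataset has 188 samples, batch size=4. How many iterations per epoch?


Iterations per epoch = dataset_size / batch_size
= 188 / 4
= 47

47


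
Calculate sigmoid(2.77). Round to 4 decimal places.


sigmoid(z) = 1 / (1 + exp(-z))
exp(-(2.77)) = exp(-2.77) = 0.0627
1 + 0.0627 = 1.0627
1 / 1.0627 = 0.9410

0.9410


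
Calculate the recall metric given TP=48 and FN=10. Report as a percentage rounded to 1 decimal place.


Recall = TP / (TP + FN) * 100
= 48 / (48 + 10)
= 48 / 58
= 0.8276
= 82.8%

82.8


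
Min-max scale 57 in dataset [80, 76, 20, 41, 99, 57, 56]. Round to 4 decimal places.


Min = 20, Max = 99
Range = 99 - 20 = 79
Scaled = (x - min) / (max - min)
= (57 - 20) / 79
= 37 / 79
= 0.4684

0.4684


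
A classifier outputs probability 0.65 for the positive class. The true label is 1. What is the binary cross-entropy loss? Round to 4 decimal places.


For y=1: Loss = -log(p)
= -log(0.65)
= -(-0.4308)
= 0.4308

0.4308


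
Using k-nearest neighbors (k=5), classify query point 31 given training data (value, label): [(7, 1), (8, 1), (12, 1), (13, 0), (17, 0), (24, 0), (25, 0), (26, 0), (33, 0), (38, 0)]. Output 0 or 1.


Distances from query 31:
Point 33 (class 0): distance = 2
Point 26 (class 0): distance = 5
Point 25 (class 0): distance = 6
Point 24 (class 0): distance = 7
Point 38 (class 0): distance = 7
K=5 nearest neighbors: classes = [0, 0, 0, 0, 0]
Votes for class 1: 0 / 5
Majority vote => class 0

0


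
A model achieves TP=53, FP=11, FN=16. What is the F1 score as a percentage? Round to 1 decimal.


Precision = TP / (TP + FP) = 53 / 64 = 0.8281
Recall = TP / (TP + FN) = 53 / 69 = 0.7681
F1 = 2 * P * R / (P + R)
= 2 * 0.8281 * 0.7681 / (0.8281 + 0.7681)
= 1.2722 / 1.5962
= 0.797
As percentage: 79.7%

79.7


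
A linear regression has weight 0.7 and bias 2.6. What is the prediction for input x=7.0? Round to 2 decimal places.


y = 0.7 * 7.0 + (2.6)
= 4.9 + (2.6)
= 7.50

7.50


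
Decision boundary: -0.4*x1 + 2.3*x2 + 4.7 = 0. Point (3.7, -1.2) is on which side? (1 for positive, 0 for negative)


Compute -0.4 * 3.7 + 2.3 * -1.2 + 4.7
= -1.48 + -2.76 + 4.7
= 0.46
Since 0.46 >= 0, the point is on the positive side.

1


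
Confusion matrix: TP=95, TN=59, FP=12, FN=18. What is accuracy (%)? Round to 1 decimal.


Accuracy = (TP + TN) / (TP + TN + FP + FN) * 100
= (95 + 59) / (95 + 59 + 12 + 18)
= 154 / 184
= 0.837
= 83.7%

83.7


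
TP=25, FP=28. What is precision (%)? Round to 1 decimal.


Precision = TP / (TP + FP) * 100
= 25 / (25 + 28)
= 25 / 53
= 0.4717
= 47.2%

47.2


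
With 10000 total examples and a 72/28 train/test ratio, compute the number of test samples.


Train samples = 10000 * 72% = 7200
Test samples = 10000 - 7200
= 2800

2800


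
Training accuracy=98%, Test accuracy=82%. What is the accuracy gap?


Gap = train_accuracy - test_accuracy
= 98 - 82
= 16%
This gap suggests the model is overfitting.

16


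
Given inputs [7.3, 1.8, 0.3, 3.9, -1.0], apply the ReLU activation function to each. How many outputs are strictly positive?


ReLU(x) = max(0, x) for each element:
ReLU(7.3) = 7.3
ReLU(1.8) = 1.8
ReLU(0.3) = 0.3
ReLU(3.9) = 3.9
ReLU(-1.0) = 0
Active neurons (>0): 4

4


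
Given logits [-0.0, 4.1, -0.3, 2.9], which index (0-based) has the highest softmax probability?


Softmax is a monotonic transformation, so it preserves the argmax.
We need to find the index of the maximum logit.
Index 0: -0.0
Index 1: 4.1
Index 2: -0.3
Index 3: 2.9
Maximum logit = 4.1 at index 1

1


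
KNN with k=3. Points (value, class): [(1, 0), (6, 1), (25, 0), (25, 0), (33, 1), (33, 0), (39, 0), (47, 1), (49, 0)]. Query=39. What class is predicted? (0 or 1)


Distances from query 39:
Point 39 (class 0): distance = 0
Point 33 (class 0): distance = 6
Point 33 (class 1): distance = 6
K=3 nearest neighbors: classes = [0, 0, 1]
Votes for class 1: 1 / 3
Majority vote => class 0

0


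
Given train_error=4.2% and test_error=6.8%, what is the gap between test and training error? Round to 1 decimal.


Generalization gap = test_error - train_error
= 6.8 - 4.2
= 2.6%
A moderate gap.

2.6


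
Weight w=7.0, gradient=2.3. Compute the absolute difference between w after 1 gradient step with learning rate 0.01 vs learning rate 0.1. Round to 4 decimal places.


With lr=0.01: w_new = 7.0 - 0.01 * 2.3 = 6.977
With lr=0.1: w_new = 7.0 - 0.1 * 2.3 = 6.77
Absolute difference = |6.977 - 6.77|
= 0.2070

0.2070


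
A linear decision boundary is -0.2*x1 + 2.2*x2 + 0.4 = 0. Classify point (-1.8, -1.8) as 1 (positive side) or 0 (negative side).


Compute -0.2 * -1.8 + 2.2 * -1.8 + 0.4
= 0.36 + -3.96 + 0.4
= -3.2
Since -3.2 < 0, the point is on the negative side.

0


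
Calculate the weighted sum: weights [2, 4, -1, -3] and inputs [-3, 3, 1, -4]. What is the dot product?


Element-wise products:
2 * -3 = -6
4 * 3 = 12
-1 * 1 = -1
-3 * -4 = 12
Sum = -6 + 12 + -1 + 12
= 17

17


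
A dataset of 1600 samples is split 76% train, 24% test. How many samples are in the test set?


Train samples = 1600 * 76% = 1216
Test samples = 1600 - 1216
= 384

384


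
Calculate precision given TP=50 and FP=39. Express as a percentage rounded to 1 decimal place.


Precision = TP / (TP + FP) * 100
= 50 / (50 + 39)
= 50 / 89
= 0.5618
= 56.2%

56.2


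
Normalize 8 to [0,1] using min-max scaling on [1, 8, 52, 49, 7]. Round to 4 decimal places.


Min = 1, Max = 52
Range = 52 - 1 = 51
Scaled = (x - min) / (max - min)
= (8 - 1) / 51
= 7 / 51
= 0.1373

0.1373


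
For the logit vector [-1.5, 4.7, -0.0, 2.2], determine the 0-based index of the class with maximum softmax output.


Softmax is a monotonic transformation, so it preserves the argmax.
We need to find the index of the maximum logit.
Index 0: -1.5
Index 1: 4.7
Index 2: -0.0
Index 3: 2.2
Maximum logit = 4.7 at index 1

1


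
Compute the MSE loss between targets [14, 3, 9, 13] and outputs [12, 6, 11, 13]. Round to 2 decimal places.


Differences: [2, -3, -2, 0]
Squared errors: [4, 9, 4, 0]
Sum of squared errors = 17
MSE = 17 / 4 = 4.25

4.25


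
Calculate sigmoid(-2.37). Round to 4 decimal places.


sigmoid(z) = 1 / (1 + exp(-z))
exp(-(-2.37)) = exp(2.37) = 10.6974
1 + 10.6974 = 11.6974
1 / 11.6974 = 0.0855

0.0855


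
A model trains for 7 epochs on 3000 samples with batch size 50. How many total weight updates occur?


Iterations per epoch = 3000 / 50 = 60
Total updates = iterations_per_epoch * epochs
= 60 * 7
= 420

420


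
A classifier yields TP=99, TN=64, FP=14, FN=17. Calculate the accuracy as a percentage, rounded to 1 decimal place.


Accuracy = (TP + TN) / (TP + TN + FP + FN) * 100
= (99 + 64) / (99 + 64 + 14 + 17)
= 163 / 194
= 0.8402
= 84.0%

84.0


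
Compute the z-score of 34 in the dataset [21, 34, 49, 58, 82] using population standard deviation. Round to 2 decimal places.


Mean = (21 + 34 + 49 + 58 + 82) / 5 = 48.8
Variance = sum((x_i - mean)^2) / n = 435.76
Std = sqrt(435.76) = 20.8749
Z = (x - mean) / std
= (34 - 48.8) / 20.8749
= -14.8 / 20.8749
= -0.71

-0.71


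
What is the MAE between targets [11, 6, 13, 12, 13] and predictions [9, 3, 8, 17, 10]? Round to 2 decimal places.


Absolute errors: [2, 3, 5, 5, 3]
Sum of absolute errors = 18
MAE = 18 / 5 = 3.60

3.60


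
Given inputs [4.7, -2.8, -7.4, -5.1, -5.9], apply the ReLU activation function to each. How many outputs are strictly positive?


ReLU(x) = max(0, x) for each element:
ReLU(4.7) = 4.7
ReLU(-2.8) = 0
ReLU(-7.4) = 0
ReLU(-5.1) = 0
ReLU(-5.9) = 0
Active neurons (>0): 1

1


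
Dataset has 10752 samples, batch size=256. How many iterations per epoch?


Iterations per epoch = dataset_size / batch_size
= 10752 / 256
= 42

42


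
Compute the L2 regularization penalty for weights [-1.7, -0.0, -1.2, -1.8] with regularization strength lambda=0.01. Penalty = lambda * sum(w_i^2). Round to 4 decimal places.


Squaring each weight:
(-1.7)^2 = 2.89
(-0.0)^2 = 0.0
(-1.2)^2 = 1.44
(-1.8)^2 = 3.24
Sum of squares = 7.57
Penalty = 0.01 * 7.57 = 0.0757

0.0757


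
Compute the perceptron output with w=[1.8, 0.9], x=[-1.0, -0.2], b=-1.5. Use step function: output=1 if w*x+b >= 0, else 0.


z = w . x + b
= 1.8*-1.0 + 0.9*-0.2 + -1.5
= -1.8 + -0.18 + -1.5
= -1.98 + -1.5
= -3.48
Since z = -3.48 < 0, output = 0

0


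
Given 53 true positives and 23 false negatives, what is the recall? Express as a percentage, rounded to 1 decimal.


Recall = TP / (TP + FN) * 100
= 53 / (53 + 23)
= 53 / 76
= 0.6974
= 69.7%

69.7


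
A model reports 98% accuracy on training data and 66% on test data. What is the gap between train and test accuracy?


Gap = train_accuracy - test_accuracy
= 98 - 66
= 32%
This large gap strongly indicates overfitting.

32


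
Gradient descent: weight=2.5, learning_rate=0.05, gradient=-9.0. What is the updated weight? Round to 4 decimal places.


w_new = w_old - lr * gradient
= 2.5 - 0.05 * -9.0
= 2.5 - (-0.45)
= 2.9500

2.9500


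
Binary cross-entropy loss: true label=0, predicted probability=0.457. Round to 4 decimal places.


For y=0: Loss = -log(1-p)
= -log(1 - 0.457)
= -log(0.543)
= -(-0.6106)
= 0.6106

0.6106


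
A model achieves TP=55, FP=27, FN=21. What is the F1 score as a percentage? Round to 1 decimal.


Precision = TP / (TP + FP) = 55 / 82 = 0.6707
Recall = TP / (TP + FN) = 55 / 76 = 0.7237
F1 = 2 * P * R / (P + R)
= 2 * 0.6707 * 0.7237 / (0.6707 + 0.7237)
= 0.9708 / 1.3944
= 0.6962
As percentage: 69.6%

69.6


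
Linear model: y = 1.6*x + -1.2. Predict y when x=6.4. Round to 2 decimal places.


y = 1.6 * 6.4 + (-1.2)
= 10.24 + (-1.2)
= 9.04

9.04


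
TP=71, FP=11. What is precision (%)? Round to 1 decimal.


Precision = TP / (TP + FP) * 100
= 71 / (71 + 11)
= 71 / 82
= 0.8659
= 86.6%

86.6


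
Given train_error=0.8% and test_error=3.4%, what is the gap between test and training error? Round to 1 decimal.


Generalization gap = test_error - train_error
= 3.4 - 0.8
= 2.6%
A moderate gap.

2.6


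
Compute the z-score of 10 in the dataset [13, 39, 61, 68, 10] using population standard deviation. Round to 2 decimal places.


Mean = (13 + 39 + 61 + 68 + 10) / 5 = 38.2
Variance = sum((x_i - mean)^2) / n = 567.76
Std = sqrt(567.76) = 23.8277
Z = (x - mean) / std
= (10 - 38.2) / 23.8277
= -28.2 / 23.8277
= -1.18

-1.18


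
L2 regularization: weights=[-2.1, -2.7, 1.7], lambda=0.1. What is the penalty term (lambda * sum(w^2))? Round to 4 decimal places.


Squaring each weight:
(-2.1)^2 = 4.41
(-2.7)^2 = 7.29
1.7^2 = 2.89
Sum of squares = 14.59
Penalty = 0.1 * 14.59 = 1.4590

1.4590


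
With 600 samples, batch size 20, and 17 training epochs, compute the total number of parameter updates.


Iterations per epoch = 600 / 20 = 30
Total updates = iterations_per_epoch * epochs
= 30 * 17
= 510

510


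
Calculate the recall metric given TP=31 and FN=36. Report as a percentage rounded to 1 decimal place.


Recall = TP / (TP + FN) * 100
= 31 / (31 + 36)
= 31 / 67
= 0.4627
= 46.3%

46.3


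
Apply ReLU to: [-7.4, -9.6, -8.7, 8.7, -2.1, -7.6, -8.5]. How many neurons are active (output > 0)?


ReLU(x) = max(0, x) for each element:
ReLU(-7.4) = 0
ReLU(-9.6) = 0
ReLU(-8.7) = 0
ReLU(8.7) = 8.7
ReLU(-2.1) = 0
ReLU(-7.6) = 0
ReLU(-8.5) = 0
Active neurons (>0): 1

1


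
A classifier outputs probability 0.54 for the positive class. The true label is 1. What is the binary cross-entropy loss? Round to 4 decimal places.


For y=1: Loss = -log(p)
= -log(0.54)
= -(-0.6162)
= 0.6162

0.6162


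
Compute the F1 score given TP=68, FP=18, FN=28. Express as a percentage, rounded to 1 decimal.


Precision = TP / (TP + FP) = 68 / 86 = 0.7907
Recall = TP / (TP + FN) = 68 / 96 = 0.7083
F1 = 2 * P * R / (P + R)
= 2 * 0.7907 * 0.7083 / (0.7907 + 0.7083)
= 1.1202 / 1.499
= 0.7473
As percentage: 74.7%

74.7


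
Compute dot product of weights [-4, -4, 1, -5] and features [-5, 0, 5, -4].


Element-wise products:
-4 * -5 = 20
-4 * 0 = 0
1 * 5 = 5
-5 * -4 = 20
Sum = 20 + 0 + 5 + 20
= 45

45


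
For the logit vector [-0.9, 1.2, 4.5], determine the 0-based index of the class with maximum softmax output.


Softmax is a monotonic transformation, so it preserves the argmax.
We need to find the index of the maximum logit.
Index 0: -0.9
Index 1: 1.2
Index 2: 4.5
Maximum logit = 4.5 at index 2

2


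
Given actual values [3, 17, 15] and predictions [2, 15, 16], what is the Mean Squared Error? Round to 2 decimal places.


Differences: [1, 2, -1]
Squared errors: [1, 4, 1]
Sum of squared errors = 6
MSE = 6 / 3 = 2.00

2.00


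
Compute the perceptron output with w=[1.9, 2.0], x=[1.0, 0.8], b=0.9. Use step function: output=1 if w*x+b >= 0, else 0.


z = w . x + b
= 1.9*1.0 + 2.0*0.8 + 0.9
= 1.9 + 1.6 + 0.9
= 3.5 + 0.9
= 4.4
Since z = 4.4 >= 0, output = 1

1


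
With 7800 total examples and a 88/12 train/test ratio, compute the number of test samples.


Train samples = 7800 * 88% = 6864
Test samples = 7800 - 6864
= 936

936


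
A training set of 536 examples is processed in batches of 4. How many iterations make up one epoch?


Iterations per epoch = dataset_size / batch_size
= 536 / 4
= 134

134


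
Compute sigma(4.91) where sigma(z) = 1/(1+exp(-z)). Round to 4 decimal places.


sigmoid(z) = 1 / (1 + exp(-z))
exp(-(4.91)) = exp(-4.91) = 0.0074
1 + 0.0074 = 1.0074
1 / 1.0074 = 0.9927

0.9927


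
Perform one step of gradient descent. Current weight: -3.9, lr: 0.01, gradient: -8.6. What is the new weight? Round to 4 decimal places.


w_new = w_old - lr * gradient
= -3.9 - 0.01 * -8.6
= -3.9 - (-0.086)
= -3.8140

-3.8140


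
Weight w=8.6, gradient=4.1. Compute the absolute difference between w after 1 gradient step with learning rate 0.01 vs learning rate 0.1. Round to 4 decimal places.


With lr=0.01: w_new = 8.6 - 0.01 * 4.1 = 8.559
With lr=0.1: w_new = 8.6 - 0.1 * 4.1 = 8.19
Absolute difference = |8.559 - 8.19|
= 0.3690

0.3690


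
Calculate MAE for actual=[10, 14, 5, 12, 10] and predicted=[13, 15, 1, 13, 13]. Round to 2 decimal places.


Absolute errors: [3, 1, 4, 1, 3]
Sum of absolute errors = 12
MAE = 12 / 5 = 2.40

2.40


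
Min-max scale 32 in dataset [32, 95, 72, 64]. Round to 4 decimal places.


Min = 32, Max = 95
Range = 95 - 32 = 63
Scaled = (x - min) / (max - min)
= (32 - 32) / 63
= 0 / 63
= 0.0000

0.0000


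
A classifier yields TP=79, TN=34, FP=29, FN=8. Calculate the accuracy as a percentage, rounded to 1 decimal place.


Accuracy = (TP + TN) / (TP + TN + FP + FN) * 100
= (79 + 34) / (79 + 34 + 29 + 8)
= 113 / 150
= 0.7533
= 75.3%

75.3


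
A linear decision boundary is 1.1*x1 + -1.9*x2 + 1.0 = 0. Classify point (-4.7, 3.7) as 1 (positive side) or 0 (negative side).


Compute 1.1 * -4.7 + -1.9 * 3.7 + 1.0
= -5.17 + -7.03 + 1.0
= -11.2
Since -11.2 < 0, the point is on the negative side.

0


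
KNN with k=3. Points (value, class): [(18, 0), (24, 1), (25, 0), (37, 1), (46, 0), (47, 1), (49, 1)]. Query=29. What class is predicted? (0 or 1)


Distances from query 29:
Point 25 (class 0): distance = 4
Point 24 (class 1): distance = 5
Point 37 (class 1): distance = 8
K=3 nearest neighbors: classes = [0, 1, 1]
Votes for class 1: 2 / 3
Majority vote => class 1

1


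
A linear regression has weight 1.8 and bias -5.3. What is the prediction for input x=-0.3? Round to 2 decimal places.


y = 1.8 * -0.3 + (-5.3)
= -0.54 + (-5.3)
= -5.84

-5.84


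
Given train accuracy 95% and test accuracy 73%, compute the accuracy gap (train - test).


Gap = train_accuracy - test_accuracy
= 95 - 73
= 22%
This large gap strongly indicates overfitting.

22


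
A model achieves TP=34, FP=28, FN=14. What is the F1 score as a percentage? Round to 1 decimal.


Precision = TP / (TP + FP) = 34 / 62 = 0.5484
Recall = TP / (TP + FN) = 34 / 48 = 0.7083
F1 = 2 * P * R / (P + R)
= 2 * 0.5484 * 0.7083 / (0.5484 + 0.7083)
= 0.7769 / 1.2567
= 0.6182
As percentage: 61.8%

61.8


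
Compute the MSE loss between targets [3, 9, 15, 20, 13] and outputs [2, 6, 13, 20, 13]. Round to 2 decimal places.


Differences: [1, 3, 2, 0, 0]
Squared errors: [1, 9, 4, 0, 0]
Sum of squared errors = 14
MSE = 14 / 5 = 2.80

2.80


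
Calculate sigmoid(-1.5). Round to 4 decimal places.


sigmoid(z) = 1 / (1 + exp(-z))
exp(-(-1.5)) = exp(1.5) = 4.4817
1 + 4.4817 = 5.4817
1 / 5.4817 = 0.1824

0.1824


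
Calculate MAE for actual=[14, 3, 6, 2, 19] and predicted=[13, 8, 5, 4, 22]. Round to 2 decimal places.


Absolute errors: [1, 5, 1, 2, 3]
Sum of absolute errors = 12
MAE = 12 / 5 = 2.40

2.40


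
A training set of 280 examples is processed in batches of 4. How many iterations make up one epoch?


Iterations per epoch = dataset_size / batch_size
= 280 / 4
= 70

70


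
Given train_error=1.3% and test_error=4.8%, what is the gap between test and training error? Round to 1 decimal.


Generalization gap = test_error - train_error
= 4.8 - 1.3
= 3.5%
A moderate gap.

3.5


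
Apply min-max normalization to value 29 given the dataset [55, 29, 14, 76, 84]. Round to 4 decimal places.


Min = 14, Max = 84
Range = 84 - 14 = 70
Scaled = (x - min) / (max - min)
= (29 - 14) / 70
= 15 / 70
= 0.2143

0.2143


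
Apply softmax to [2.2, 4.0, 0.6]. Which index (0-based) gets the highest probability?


Softmax is a monotonic transformation, so it preserves the argmax.
We need to find the index of the maximum logit.
Index 0: 2.2
Index 1: 4.0
Index 2: 0.6
Maximum logit = 4.0 at index 1

1


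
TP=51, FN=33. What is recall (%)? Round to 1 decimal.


Recall = TP / (TP + FN) * 100
= 51 / (51 + 33)
= 51 / 84
= 0.6071
= 60.7%

60.7


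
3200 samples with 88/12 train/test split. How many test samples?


Train samples = 3200 * 88% = 2816
Test samples = 3200 - 2816
= 384

384


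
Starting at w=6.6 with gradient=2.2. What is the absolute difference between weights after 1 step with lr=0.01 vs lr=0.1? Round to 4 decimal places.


With lr=0.01: w_new = 6.6 - 0.01 * 2.2 = 6.578
With lr=0.1: w_new = 6.6 - 0.1 * 2.2 = 6.38
Absolute difference = |6.578 - 6.38|
= 0.1980

0.1980


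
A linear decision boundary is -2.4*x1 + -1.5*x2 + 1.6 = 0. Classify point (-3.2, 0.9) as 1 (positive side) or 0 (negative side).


Compute -2.4 * -3.2 + -1.5 * 0.9 + 1.6
= 7.68 + -1.35 + 1.6
= 7.93
Since 7.93 >= 0, the point is on the positive side.

1


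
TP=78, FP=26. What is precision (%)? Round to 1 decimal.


Precision = TP / (TP + FP) * 100
= 78 / (78 + 26)
= 78 / 104
= 0.75
= 75.0%

75.0


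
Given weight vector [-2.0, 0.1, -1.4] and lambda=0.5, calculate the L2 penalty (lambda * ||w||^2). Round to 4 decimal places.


Squaring each weight:
(-2.0)^2 = 4.0
0.1^2 = 0.01
(-1.4)^2 = 1.96
Sum of squares = 5.97
Penalty = 0.5 * 5.97 = 2.9850

2.9850


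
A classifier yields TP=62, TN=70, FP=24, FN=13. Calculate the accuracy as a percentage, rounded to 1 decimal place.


Accuracy = (TP + TN) / (TP + TN + FP + FN) * 100
= (62 + 70) / (62 + 70 + 24 + 13)
= 132 / 169
= 0.7811
= 78.1%

78.1


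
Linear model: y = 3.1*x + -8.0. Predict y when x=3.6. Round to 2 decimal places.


y = 3.1 * 3.6 + (-8.0)
= 11.16 + (-8.0)
= 3.16

3.16


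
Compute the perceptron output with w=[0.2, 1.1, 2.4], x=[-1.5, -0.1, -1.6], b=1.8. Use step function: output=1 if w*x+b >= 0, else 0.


z = w . x + b
= 0.2*-1.5 + 1.1*-0.1 + 2.4*-1.6 + 1.8
= -0.3 + -0.11 + -3.84 + 1.8
= -4.25 + 1.8
= -2.45
Since z = -2.45 < 0, output = 0

0


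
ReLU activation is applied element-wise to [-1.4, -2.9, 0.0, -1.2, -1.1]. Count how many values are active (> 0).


ReLU(x) = max(0, x) for each element:
ReLU(-1.4) = 0
ReLU(-2.9) = 0
ReLU(0.0) = 0
ReLU(-1.2) = 0
ReLU(-1.1) = 0
Active neurons (>0): 0

0


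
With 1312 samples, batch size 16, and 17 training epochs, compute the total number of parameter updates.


Iterations per epoch = 1312 / 16 = 82
Total updates = iterations_per_epoch * epochs
= 82 * 17
= 1394

1394


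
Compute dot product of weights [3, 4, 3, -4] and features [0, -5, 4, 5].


Element-wise products:
3 * 0 = 0
4 * -5 = -20
3 * 4 = 12
-4 * 5 = -20
Sum = 0 + -20 + 12 + -20
= -28

-28


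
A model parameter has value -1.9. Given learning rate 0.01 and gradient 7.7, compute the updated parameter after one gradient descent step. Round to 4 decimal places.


w_new = w_old - lr * gradient
= -1.9 - 0.01 * 7.7
= -1.9 - (0.077)
= -1.9770

-1.9770


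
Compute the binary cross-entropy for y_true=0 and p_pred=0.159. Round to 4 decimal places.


For y=0: Loss = -log(1-p)
= -log(1 - 0.159)
= -log(0.841)
= -(-0.1732)
= 0.1732

0.1732


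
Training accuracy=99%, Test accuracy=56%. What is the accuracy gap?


Gap = train_accuracy - test_accuracy
= 99 - 56
= 43%
This large gap strongly indicates overfitting.

43


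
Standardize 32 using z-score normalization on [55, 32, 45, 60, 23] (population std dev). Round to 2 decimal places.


Mean = (55 + 32 + 45 + 60 + 23) / 5 = 43.0
Variance = sum((x_i - mean)^2) / n = 191.6
Std = sqrt(191.6) = 13.842
Z = (x - mean) / std
= (32 - 43.0) / 13.842
= -11.0 / 13.842
= -0.79

-0.79


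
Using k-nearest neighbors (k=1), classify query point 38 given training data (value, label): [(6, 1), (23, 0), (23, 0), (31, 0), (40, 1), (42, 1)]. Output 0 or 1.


Distances from query 38:
Point 40 (class 1): distance = 2
K=1 nearest neighbors: classes = [1]
Votes for class 1: 1 / 1
Majority vote => class 1

1


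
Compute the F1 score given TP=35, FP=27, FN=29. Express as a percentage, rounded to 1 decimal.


Precision = TP / (TP + FP) = 35 / 62 = 0.5645
Recall = TP / (TP + FN) = 35 / 64 = 0.5469
F1 = 2 * P * R / (P + R)
= 2 * 0.5645 * 0.5469 / (0.5645 + 0.5469)
= 0.6174 / 1.1114
= 0.5556
As percentage: 55.6%

55.6


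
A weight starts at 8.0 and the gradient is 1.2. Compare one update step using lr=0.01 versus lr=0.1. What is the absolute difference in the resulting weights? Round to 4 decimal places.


With lr=0.01: w_new = 8.0 - 0.01 * 1.2 = 7.988
With lr=0.1: w_new = 8.0 - 0.1 * 1.2 = 7.88
Absolute difference = |7.988 - 7.88|
= 0.1080

0.1080


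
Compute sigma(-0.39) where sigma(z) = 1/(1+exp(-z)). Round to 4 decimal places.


sigmoid(z) = 1 / (1 + exp(-z))
exp(-(-0.39)) = exp(0.39) = 1.477
1 + 1.477 = 2.477
1 / 2.477 = 0.4037

0.4037


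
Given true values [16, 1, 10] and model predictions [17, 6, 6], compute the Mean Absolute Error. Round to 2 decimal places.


Absolute errors: [1, 5, 4]
Sum of absolute errors = 10
MAE = 10 / 3 = 3.33

3.33


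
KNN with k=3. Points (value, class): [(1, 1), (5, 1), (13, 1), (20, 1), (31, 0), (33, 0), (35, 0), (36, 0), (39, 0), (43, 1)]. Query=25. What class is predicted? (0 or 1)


Distances from query 25:
Point 20 (class 1): distance = 5
Point 31 (class 0): distance = 6
Point 33 (class 0): distance = 8
K=3 nearest neighbors: classes = [1, 0, 0]
Votes for class 1: 1 / 3
Majority vote => class 0

0


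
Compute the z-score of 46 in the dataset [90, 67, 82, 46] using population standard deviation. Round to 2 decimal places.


Mean = (90 + 67 + 82 + 46) / 4 = 71.25
Variance = sum((x_i - mean)^2) / n = 280.6875
Std = sqrt(280.6875) = 16.7537
Z = (x - mean) / std
= (46 - 71.25) / 16.7537
= -25.25 / 16.7537
= -1.51

-1.51


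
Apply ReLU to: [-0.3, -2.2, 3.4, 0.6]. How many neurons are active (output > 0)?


ReLU(x) = max(0, x) for each element:
ReLU(-0.3) = 0
ReLU(-2.2) = 0
ReLU(3.4) = 3.4
ReLU(0.6) = 0.6
Active neurons (>0): 2

2


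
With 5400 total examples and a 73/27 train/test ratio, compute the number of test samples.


Train samples = 5400 * 73% = 3942
Test samples = 5400 - 3942
= 1458

1458


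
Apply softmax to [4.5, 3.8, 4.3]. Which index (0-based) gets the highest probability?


Softmax is a monotonic transformation, so it preserves the argmax.
We need to find the index of the maximum logit.
Index 0: 4.5
Index 1: 3.8
Index 2: 4.3
Maximum logit = 4.5 at index 0

0


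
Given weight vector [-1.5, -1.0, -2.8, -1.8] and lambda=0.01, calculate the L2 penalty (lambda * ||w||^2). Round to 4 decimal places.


Squaring each weight:
(-1.5)^2 = 2.25
(-1.0)^2 = 1.0
(-2.8)^2 = 7.84
(-1.8)^2 = 3.24
Sum of squares = 14.33
Penalty = 0.01 * 14.33 = 0.1433

0.1433


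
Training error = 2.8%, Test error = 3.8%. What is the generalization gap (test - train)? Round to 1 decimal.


Generalization gap = test_error - train_error
= 3.8 - 2.8
= 1.0%
A small gap suggests good generalization.

1.0


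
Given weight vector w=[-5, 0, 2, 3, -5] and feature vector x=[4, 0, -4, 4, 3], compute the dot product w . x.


Element-wise products:
-5 * 4 = -20
0 * 0 = 0
2 * -4 = -8
3 * 4 = 12
-5 * 3 = -15
Sum = -20 + 0 + -8 + 12 + -15
= -31

-31


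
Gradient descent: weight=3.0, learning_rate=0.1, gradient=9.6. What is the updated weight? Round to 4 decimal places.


w_new = w_old - lr * gradient
= 3.0 - 0.1 * 9.6
= 3.0 - (0.96)
= 2.0400

2.0400


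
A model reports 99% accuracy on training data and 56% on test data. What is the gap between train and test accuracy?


Gap = train_accuracy - test_accuracy
= 99 - 56
= 43%
This large gap strongly indicates overfitting.

43


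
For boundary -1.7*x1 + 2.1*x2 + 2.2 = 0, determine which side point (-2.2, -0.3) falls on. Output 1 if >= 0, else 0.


Compute -1.7 * -2.2 + 2.1 * -0.3 + 2.2
= 3.74 + -0.63 + 2.2
= 5.31
Since 5.31 >= 0, the point is on the positive side.

1


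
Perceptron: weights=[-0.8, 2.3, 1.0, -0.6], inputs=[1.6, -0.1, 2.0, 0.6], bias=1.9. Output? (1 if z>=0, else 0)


z = w . x + b
= -0.8*1.6 + 2.3*-0.1 + 1.0*2.0 + -0.6*0.6 + 1.9
= -1.28 + -0.23 + 2.0 + -0.36 + 1.9
= 0.13 + 1.9
= 2.03
Since z = 2.03 >= 0, output = 1

1


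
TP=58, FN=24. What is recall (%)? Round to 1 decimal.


Recall = TP / (TP + FN) * 100
= 58 / (58 + 24)
= 58 / 82
= 0.7073
= 70.7%

70.7


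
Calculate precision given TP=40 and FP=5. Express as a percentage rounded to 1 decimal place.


Precision = TP / (TP + FP) * 100
= 40 / (40 + 5)
= 40 / 45
= 0.8889
= 88.9%

88.9


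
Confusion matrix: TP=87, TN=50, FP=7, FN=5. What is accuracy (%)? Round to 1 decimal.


Accuracy = (TP + TN) / (TP + TN + FP + FN) * 100
= (87 + 50) / (87 + 50 + 7 + 5)
= 137 / 149
= 0.9195
= 91.9%

91.9


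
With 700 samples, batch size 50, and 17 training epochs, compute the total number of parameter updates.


Iterations per epoch = 700 / 50 = 14
Total updates = iterations_per_epoch * epochs
= 14 * 17
= 238

238


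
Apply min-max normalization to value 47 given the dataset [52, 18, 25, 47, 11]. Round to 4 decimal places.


Min = 11, Max = 52
Range = 52 - 11 = 41
Scaled = (x - min) / (max - min)
= (47 - 11) / 41
= 36 / 41
= 0.8780

0.8780


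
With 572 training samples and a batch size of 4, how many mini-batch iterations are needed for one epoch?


Iterations per epoch = dataset_size / batch_size
= 572 / 4
= 143

143


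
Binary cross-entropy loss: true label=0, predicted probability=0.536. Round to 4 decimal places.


For y=0: Loss = -log(1-p)
= -log(1 - 0.536)
= -log(0.464)
= -(-0.7679)
= 0.7679

0.7679


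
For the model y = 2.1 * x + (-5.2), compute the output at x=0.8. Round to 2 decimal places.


y = 2.1 * 0.8 + (-5.2)
= 1.68 + (-5.2)
= -3.52

-3.52


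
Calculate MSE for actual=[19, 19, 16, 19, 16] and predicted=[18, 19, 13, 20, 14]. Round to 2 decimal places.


Differences: [1, 0, 3, -1, 2]
Squared errors: [1, 0, 9, 1, 4]
Sum of squared errors = 15
MSE = 15 / 5 = 3.00

3.00


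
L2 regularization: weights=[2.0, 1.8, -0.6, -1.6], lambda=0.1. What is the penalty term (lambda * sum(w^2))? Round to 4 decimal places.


Squaring each weight:
2.0^2 = 4.0
1.8^2 = 3.24
(-0.6)^2 = 0.36
(-1.6)^2 = 2.56
Sum of squares = 10.16
Penalty = 0.1 * 10.16 = 1.0160

1.0160


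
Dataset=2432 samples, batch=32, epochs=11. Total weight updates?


Iterations per epoch = 2432 / 32 = 76
Total updates = iterations_per_epoch * epochs
= 76 * 11
= 836

836


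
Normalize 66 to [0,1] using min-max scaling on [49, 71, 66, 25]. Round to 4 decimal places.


Min = 25, Max = 71
Range = 71 - 25 = 46
Scaled = (x - min) / (max - min)
= (66 - 25) / 46
= 41 / 46
= 0.8913

0.8913


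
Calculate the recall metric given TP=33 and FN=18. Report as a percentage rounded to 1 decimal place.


Recall = TP / (TP + FN) * 100
= 33 / (33 + 18)
= 33 / 51
= 0.6471
= 64.7%

64.7


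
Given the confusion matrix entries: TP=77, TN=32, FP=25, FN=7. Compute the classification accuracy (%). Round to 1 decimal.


Accuracy = (TP + TN) / (TP + TN + FP + FN) * 100
= (77 + 32) / (77 + 32 + 25 + 7)
= 109 / 141
= 0.773
= 77.3%

77.3


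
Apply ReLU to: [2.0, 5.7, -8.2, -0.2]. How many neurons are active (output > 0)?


ReLU(x) = max(0, x) for each element:
ReLU(2.0) = 2.0
ReLU(5.7) = 5.7
ReLU(-8.2) = 0
ReLU(-0.2) = 0
Active neurons (>0): 2

2


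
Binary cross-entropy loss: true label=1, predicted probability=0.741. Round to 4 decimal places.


For y=1: Loss = -log(p)
= -log(0.741)
= -(-0.2998)
= 0.2998

0.2998


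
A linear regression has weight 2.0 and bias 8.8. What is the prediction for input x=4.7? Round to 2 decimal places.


y = 2.0 * 4.7 + (8.8)
= 9.4 + (8.8)
= 18.20

18.20


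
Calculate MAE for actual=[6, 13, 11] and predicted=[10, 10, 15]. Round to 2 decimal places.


Absolute errors: [4, 3, 4]
Sum of absolute errors = 11
MAE = 11 / 3 = 3.67

3.67


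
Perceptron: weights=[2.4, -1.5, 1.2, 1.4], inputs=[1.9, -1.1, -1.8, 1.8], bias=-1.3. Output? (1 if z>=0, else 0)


z = w . x + b
= 2.4*1.9 + -1.5*-1.1 + 1.2*-1.8 + 1.4*1.8 + -1.3
= 4.56 + 1.65 + -2.16 + 2.52 + -1.3
= 6.57 + -1.3
= 5.27
Since z = 5.27 >= 0, output = 1

1


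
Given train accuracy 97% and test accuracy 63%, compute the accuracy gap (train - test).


Gap = train_accuracy - test_accuracy
= 97 - 63
= 34%
This large gap strongly indicates overfitting.

34


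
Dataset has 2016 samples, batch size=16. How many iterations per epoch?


Iterations per epoch = dataset_size / batch_size
= 2016 / 16
= 126

126


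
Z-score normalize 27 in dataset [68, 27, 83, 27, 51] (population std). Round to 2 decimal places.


Mean = (68 + 27 + 83 + 27 + 51) / 5 = 51.2
Variance = sum((x_i - mean)^2) / n = 492.96
Std = sqrt(492.96) = 22.2027
Z = (x - mean) / std
= (27 - 51.2) / 22.2027
= -24.2 / 22.2027
= -1.09

-1.09


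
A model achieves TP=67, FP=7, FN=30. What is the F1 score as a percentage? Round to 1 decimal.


Precision = TP / (TP + FP) = 67 / 74 = 0.9054
Recall = TP / (TP + FN) = 67 / 97 = 0.6907
F1 = 2 * P * R / (P + R)
= 2 * 0.9054 * 0.6907 / (0.9054 + 0.6907)
= 1.2508 / 1.5961
= 0.7836
As percentage: 78.4%

78.4


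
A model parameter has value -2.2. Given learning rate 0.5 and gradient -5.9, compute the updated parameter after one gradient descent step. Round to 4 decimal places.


w_new = w_old - lr * gradient
= -2.2 - 0.5 * -5.9
= -2.2 - (-2.95)
= 0.7500

0.7500


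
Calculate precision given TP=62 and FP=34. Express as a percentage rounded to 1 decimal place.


Precision = TP / (TP + FP) * 100
= 62 / (62 + 34)
= 62 / 96
= 0.6458
= 64.6%

64.6


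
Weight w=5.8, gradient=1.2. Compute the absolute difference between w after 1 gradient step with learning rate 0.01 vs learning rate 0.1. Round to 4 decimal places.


With lr=0.01: w_new = 5.8 - 0.01 * 1.2 = 5.788
With lr=0.1: w_new = 5.8 - 0.1 * 1.2 = 5.68
Absolute difference = |5.788 - 5.68|
= 0.1080

0.1080


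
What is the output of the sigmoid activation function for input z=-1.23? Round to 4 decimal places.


sigmoid(z) = 1 / (1 + exp(-z))
exp(-(-1.23)) = exp(1.23) = 3.4212
1 + 3.4212 = 4.4212
1 / 4.4212 = 0.2262

0.2262


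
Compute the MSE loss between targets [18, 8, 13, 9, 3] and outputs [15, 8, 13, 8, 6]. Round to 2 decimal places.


Differences: [3, 0, 0, 1, -3]
Squared errors: [9, 0, 0, 1, 9]
Sum of squared errors = 19
MSE = 19 / 5 = 3.80

3.80


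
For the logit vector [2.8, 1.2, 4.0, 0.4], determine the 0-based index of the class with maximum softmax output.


Softmax is a monotonic transformation, so it preserves the argmax.
We need to find the index of the maximum logit.
Index 0: 2.8
Index 1: 1.2
Index 2: 4.0
Index 3: 0.4
Maximum logit = 4.0 at index 2

2


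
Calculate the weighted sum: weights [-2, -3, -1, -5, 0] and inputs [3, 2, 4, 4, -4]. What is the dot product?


Element-wise products:
-2 * 3 = -6
-3 * 2 = -6
-1 * 4 = -4
-5 * 4 = -20
0 * -4 = 0
Sum = -6 + -6 + -4 + -20 + 0
= -36

-36


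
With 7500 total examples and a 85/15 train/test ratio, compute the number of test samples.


Train samples = 7500 * 85% = 6375
Test samples = 7500 - 6375
= 1125

1125


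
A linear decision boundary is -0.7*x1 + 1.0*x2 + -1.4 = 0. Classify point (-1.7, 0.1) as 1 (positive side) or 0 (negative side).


Compute -0.7 * -1.7 + 1.0 * 0.1 + -1.4
= 1.19 + 0.1 + -1.4
= -0.11
Since -0.11 < 0, the point is on the negative side.

0


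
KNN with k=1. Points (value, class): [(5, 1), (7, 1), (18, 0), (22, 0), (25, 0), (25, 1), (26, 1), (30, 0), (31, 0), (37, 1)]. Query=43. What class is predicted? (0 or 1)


Distances from query 43:
Point 37 (class 1): distance = 6
K=1 nearest neighbors: classes = [1]
Votes for class 1: 1 / 1
Majority vote => class 1

1


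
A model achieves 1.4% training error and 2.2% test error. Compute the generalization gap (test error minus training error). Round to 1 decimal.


Generalization gap = test_error - train_error
= 2.2 - 1.4
= 0.8%
A small gap suggests good generalization.

0.8


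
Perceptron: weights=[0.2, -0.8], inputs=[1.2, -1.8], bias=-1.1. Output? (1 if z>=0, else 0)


z = w . x + b
= 0.2*1.2 + -0.8*-1.8 + -1.1
= 0.24 + 1.44 + -1.1
= 1.68 + -1.1
= 0.58
Since z = 0.58 >= 0, output = 1

1
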